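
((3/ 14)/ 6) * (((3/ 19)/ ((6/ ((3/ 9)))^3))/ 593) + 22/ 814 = 0.03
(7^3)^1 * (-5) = -1715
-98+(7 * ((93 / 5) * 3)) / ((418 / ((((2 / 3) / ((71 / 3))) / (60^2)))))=-2908443783 / 29678000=-98.00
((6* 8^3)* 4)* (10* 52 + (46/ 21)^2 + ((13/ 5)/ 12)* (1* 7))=4753507328/ 735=6467356.91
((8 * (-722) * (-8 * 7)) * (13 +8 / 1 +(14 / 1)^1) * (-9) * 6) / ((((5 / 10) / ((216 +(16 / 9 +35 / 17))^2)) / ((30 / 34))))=-256151035353920000 / 4913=-52137397792371.26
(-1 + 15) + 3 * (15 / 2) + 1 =75 / 2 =37.50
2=2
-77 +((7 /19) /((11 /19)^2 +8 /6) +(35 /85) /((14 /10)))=-2349545 /30719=-76.49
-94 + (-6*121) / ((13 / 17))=-13564 / 13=-1043.38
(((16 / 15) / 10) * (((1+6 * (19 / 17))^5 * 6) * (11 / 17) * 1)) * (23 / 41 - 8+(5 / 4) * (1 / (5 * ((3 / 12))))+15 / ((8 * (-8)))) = -7431219876065271 / 98964032900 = -75090.11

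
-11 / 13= -0.85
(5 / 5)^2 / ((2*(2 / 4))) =1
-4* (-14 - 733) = 2988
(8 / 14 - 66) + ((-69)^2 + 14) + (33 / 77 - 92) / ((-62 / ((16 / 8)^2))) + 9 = 1025212 / 217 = 4724.48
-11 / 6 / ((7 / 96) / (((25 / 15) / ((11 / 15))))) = -400 / 7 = -57.14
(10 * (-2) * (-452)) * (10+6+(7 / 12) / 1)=449740 / 3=149913.33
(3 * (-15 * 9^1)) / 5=-81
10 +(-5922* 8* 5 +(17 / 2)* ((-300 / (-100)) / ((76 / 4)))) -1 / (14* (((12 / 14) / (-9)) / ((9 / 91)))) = -1638183125 / 6916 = -236868.58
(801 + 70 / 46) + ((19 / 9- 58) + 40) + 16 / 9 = 163201 / 207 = 788.41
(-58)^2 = 3364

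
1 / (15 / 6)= 2 / 5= 0.40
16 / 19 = 0.84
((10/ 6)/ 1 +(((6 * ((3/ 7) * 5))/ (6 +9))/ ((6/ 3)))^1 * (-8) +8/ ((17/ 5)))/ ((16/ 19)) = 4009/ 5712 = 0.70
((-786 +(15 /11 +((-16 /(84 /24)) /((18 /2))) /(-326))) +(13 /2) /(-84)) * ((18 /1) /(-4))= 709122431 /200816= 3531.20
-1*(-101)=101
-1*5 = -5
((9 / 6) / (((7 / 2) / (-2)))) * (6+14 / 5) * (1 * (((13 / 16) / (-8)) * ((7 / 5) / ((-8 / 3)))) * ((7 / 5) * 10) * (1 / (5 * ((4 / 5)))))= -9009 / 6400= -1.41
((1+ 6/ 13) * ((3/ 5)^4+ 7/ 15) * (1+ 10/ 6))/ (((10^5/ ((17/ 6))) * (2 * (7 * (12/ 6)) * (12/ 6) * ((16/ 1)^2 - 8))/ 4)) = 13889/ 732375000000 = 0.00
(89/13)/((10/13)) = 89/10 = 8.90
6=6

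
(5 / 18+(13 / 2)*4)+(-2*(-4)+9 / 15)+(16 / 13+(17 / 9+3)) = 15989 / 390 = 41.00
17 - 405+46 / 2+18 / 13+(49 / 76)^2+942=43460957 / 75088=578.80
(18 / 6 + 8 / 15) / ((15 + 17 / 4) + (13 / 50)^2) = 13250 / 72441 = 0.18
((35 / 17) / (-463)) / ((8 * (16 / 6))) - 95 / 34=-2.79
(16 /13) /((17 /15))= 240 /221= 1.09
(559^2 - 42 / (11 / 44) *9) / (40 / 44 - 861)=-3420659 / 9461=-361.55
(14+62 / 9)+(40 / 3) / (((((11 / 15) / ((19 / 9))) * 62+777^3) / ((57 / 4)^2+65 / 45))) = 50268497216443 / 2406469941774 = 20.89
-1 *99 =-99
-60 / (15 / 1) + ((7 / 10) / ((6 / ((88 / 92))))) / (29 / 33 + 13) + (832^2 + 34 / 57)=692220.60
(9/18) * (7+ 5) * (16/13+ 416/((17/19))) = 618144/221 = 2797.03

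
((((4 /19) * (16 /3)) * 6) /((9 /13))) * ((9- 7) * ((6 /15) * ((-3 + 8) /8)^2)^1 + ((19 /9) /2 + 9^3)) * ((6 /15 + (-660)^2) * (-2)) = -47645936903968 /7695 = -6191804665.88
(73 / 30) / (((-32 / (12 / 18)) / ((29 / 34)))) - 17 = -17.04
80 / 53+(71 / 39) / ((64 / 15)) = 85375 / 44096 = 1.94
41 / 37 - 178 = -6545 / 37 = -176.89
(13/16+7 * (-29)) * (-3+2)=3235/16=202.19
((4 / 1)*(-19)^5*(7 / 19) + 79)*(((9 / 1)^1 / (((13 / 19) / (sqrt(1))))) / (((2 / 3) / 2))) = -1871890317 / 13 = -143991562.85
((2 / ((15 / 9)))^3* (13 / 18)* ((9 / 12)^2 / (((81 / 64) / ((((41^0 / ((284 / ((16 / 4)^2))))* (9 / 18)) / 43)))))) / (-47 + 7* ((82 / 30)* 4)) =416 / 33811975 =0.00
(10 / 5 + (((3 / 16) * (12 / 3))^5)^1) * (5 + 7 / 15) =93931 / 7680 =12.23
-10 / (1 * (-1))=10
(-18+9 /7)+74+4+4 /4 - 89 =-187 /7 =-26.71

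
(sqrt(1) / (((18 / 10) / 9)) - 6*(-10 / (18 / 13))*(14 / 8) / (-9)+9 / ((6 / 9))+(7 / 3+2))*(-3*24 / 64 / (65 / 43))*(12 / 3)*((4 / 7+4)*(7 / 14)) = -133816 / 1365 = -98.03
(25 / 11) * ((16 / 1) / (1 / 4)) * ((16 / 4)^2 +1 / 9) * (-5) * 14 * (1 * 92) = -1494080000 / 99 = -15091717.17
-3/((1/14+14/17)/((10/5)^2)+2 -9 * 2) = 2856/15019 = 0.19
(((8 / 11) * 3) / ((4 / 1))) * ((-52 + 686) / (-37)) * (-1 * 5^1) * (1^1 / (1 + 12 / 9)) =57060 / 2849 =20.03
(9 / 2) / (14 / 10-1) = 45 / 4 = 11.25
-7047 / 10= -704.70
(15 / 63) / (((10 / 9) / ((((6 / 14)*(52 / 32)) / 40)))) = 117 / 31360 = 0.00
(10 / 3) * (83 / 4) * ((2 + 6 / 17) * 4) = 33200 / 51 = 650.98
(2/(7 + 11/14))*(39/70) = 78/545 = 0.14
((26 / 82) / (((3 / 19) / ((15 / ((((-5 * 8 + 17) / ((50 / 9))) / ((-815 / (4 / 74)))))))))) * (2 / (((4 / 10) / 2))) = 9310356250 / 8487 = 1097013.82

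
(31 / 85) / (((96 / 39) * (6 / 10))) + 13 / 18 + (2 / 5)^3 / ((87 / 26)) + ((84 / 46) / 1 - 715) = -290717022137 / 408204000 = -712.19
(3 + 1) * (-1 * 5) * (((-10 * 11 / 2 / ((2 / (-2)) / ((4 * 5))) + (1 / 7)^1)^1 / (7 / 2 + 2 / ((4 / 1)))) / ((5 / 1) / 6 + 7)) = -702.22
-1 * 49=-49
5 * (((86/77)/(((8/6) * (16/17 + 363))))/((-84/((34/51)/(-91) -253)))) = 252454505/7283187912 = 0.03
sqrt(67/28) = sqrt(469)/14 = 1.55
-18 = -18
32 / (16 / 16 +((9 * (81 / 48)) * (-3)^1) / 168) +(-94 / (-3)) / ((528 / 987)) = 17666747 / 172392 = 102.48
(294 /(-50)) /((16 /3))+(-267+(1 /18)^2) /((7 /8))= -69455647 /226800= -306.24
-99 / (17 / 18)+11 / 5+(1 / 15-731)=-212557 / 255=-833.56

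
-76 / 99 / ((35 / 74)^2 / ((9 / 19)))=-21904 / 13475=-1.63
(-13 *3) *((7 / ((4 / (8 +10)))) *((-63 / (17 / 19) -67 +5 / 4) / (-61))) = -2742.21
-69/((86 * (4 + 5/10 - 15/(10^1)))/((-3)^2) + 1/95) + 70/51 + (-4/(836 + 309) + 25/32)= -3906490169/15272394720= -0.26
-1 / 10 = -0.10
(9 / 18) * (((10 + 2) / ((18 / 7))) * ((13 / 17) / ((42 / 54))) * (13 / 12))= 169 / 68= 2.49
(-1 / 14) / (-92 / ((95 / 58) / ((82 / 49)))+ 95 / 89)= 59185 / 76999806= 0.00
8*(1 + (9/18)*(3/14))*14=124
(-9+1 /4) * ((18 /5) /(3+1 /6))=-189 /19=-9.95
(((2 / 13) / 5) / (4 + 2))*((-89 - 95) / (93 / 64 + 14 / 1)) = -0.06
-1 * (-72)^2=-5184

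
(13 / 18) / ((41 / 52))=338 / 369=0.92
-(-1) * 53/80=53/80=0.66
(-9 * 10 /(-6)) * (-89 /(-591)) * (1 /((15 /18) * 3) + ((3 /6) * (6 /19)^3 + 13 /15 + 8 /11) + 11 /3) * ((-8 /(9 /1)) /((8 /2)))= -1143494428 /401313231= -2.85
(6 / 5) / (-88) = -3 / 220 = -0.01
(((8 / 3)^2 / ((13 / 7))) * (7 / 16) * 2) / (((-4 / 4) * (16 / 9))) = -49 / 26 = -1.88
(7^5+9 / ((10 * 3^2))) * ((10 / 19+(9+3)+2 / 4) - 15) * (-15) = 37815975 / 76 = 497578.62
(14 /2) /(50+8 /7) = 49 /358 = 0.14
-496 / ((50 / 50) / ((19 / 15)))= -9424 / 15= -628.27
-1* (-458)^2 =-209764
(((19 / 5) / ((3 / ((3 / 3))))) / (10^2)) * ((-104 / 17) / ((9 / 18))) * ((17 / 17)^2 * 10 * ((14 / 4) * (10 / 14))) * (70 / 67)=-13832 / 3417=-4.05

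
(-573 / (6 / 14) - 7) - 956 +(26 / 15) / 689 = -1828498 / 795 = -2300.00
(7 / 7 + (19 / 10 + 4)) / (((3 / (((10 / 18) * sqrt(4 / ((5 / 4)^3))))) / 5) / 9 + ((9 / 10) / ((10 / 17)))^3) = 2745875700000 / 1424518061881 - 28750000000 * sqrt(5) / 1424518061881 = 1.88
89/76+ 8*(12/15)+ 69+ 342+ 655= 407957/380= 1073.57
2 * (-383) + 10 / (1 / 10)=-666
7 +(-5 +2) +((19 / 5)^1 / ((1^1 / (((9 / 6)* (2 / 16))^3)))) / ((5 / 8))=51713 / 12800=4.04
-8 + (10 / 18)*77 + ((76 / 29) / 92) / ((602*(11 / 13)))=1382483785 / 39751866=34.78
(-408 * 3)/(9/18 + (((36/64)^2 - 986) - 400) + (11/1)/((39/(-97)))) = 12220416/14102825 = 0.87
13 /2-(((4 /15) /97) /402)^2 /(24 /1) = 1667833576987 /256589781075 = 6.50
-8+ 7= -1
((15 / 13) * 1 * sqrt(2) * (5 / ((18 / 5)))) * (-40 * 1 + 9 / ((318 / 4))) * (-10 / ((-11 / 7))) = -9248750 * sqrt(2) / 22737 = -575.26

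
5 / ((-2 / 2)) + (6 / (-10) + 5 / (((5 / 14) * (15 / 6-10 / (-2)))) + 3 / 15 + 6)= 37 / 15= 2.47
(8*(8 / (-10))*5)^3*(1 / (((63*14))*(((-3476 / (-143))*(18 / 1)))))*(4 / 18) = -53248 / 2821959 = -0.02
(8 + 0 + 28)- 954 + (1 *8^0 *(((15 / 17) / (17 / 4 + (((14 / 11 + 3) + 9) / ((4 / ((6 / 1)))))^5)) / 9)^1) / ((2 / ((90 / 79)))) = -2484276032664854562 / 2706183042171209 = -918.00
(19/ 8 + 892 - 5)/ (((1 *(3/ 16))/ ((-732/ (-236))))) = 868030/ 59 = 14712.37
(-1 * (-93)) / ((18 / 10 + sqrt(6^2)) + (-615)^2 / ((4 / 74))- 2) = 930 / 69971683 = 0.00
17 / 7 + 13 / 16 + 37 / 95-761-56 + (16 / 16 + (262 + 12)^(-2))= -812.37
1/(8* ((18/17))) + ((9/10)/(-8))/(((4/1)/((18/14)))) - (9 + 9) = -361229/20160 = -17.92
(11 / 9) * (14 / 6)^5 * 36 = 739508 / 243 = 3043.24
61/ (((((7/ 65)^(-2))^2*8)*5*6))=0.00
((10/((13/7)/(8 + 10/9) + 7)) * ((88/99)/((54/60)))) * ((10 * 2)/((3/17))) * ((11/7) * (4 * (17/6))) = 1668339200/602883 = 2767.27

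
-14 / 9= -1.56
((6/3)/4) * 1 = 1/2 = 0.50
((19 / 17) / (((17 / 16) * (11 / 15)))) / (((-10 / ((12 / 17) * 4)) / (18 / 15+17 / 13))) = -3567744 / 3512795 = -1.02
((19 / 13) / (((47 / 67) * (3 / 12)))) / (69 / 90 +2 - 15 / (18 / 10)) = -1.50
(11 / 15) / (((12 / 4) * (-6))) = -0.04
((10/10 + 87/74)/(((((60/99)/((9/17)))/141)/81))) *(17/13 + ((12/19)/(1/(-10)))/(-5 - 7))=247391434521/6214520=39808.62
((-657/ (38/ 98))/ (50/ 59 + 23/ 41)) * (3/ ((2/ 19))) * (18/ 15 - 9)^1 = 9111359439/ 34070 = 267430.57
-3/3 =-1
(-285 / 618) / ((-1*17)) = 95 / 3502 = 0.03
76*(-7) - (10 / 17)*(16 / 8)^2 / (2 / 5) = -9144 / 17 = -537.88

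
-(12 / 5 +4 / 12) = -41 / 15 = -2.73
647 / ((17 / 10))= 6470 / 17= 380.59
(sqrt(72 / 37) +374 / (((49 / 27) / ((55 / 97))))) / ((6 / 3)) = 3 * sqrt(74) / 37 +277695 / 4753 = 59.12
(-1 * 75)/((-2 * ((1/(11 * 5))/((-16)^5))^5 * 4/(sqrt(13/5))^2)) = -15550975538822082734916750721155072000000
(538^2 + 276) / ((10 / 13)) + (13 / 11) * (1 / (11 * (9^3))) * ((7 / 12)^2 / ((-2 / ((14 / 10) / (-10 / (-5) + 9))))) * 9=58471925461781 / 155247840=376636.00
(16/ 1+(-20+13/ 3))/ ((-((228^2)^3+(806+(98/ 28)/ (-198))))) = -132/ 55629386181353153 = -0.00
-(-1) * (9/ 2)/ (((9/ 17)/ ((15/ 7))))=255/ 14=18.21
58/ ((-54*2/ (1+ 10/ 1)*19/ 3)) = -319/ 342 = -0.93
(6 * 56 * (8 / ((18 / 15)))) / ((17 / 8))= 17920 / 17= 1054.12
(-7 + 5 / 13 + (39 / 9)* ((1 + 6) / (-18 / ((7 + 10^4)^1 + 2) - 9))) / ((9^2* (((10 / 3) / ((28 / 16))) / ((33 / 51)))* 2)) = -2701636553 / 129028975920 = -0.02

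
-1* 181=-181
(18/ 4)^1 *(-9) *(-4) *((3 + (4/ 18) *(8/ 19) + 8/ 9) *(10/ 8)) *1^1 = 30645/ 38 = 806.45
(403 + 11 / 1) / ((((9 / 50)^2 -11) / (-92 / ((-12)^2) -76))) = 79321250 / 27419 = 2892.93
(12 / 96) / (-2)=-1 / 16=-0.06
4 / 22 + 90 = 992 / 11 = 90.18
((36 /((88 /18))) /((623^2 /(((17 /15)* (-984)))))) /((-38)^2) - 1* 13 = -100182029749 /7706301295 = -13.00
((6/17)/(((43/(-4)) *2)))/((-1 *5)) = 12/3655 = 0.00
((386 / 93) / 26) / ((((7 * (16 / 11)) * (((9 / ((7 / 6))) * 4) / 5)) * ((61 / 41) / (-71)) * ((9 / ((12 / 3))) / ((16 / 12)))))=-0.07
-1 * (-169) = 169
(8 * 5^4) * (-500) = -2500000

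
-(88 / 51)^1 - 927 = -47365 / 51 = -928.73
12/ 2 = 6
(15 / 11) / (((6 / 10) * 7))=25 / 77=0.32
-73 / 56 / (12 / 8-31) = 73 / 1652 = 0.04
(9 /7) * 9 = 81 /7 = 11.57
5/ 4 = 1.25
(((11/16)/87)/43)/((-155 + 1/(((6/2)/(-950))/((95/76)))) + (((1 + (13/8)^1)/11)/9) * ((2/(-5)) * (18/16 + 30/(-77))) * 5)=-2662/7979469451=-0.00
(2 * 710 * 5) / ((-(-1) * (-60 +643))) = 7100 / 583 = 12.18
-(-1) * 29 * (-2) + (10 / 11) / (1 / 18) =-41.64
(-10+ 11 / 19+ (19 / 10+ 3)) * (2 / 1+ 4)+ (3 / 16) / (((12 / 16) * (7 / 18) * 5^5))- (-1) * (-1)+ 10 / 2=-19223579 / 831250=-23.13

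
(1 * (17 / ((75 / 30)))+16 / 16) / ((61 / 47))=1833 / 305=6.01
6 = 6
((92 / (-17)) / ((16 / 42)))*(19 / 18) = -15.00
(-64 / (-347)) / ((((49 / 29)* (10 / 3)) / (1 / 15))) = 0.00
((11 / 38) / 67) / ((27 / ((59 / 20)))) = 649 / 1374840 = 0.00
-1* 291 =-291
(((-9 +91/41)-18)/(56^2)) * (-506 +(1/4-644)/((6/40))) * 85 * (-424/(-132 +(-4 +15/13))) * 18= 642309646290/3521777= 182382.26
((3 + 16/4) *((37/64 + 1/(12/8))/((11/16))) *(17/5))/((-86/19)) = -9.52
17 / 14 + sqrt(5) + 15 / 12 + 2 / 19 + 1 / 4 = sqrt(5) + 375 / 133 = 5.06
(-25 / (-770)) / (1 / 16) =0.52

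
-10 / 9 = -1.11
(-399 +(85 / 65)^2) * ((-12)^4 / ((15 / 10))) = -928171008 / 169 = -5492136.14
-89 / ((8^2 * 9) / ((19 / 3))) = -1691 / 1728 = -0.98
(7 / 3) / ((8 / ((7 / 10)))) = 49 / 240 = 0.20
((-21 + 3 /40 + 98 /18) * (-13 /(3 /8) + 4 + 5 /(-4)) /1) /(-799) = -2134459 /3451680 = -0.62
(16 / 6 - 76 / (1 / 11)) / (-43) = 2500 / 129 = 19.38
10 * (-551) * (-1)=5510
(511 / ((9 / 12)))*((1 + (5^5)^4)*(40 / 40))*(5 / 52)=243663787841799430 / 39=6247789431841011.03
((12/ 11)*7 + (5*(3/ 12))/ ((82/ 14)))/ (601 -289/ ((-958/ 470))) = 6783119/ 641852376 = 0.01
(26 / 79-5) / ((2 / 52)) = -9594 / 79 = -121.44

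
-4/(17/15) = -60/17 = -3.53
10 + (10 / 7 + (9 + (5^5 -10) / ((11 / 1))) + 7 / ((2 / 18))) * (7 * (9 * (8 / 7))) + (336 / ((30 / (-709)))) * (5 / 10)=8360486 / 385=21715.55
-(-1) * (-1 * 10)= -10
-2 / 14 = -1 / 7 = -0.14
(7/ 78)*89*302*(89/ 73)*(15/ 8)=41862485/ 7592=5514.03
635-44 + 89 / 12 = 7181 / 12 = 598.42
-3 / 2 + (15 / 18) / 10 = -17 / 12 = -1.42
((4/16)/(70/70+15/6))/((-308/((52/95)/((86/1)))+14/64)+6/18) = -624/422743657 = -0.00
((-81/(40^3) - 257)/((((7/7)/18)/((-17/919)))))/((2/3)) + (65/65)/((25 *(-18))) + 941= 566058550291/529344000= 1069.36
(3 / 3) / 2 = 1 / 2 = 0.50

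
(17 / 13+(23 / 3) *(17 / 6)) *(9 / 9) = 23.03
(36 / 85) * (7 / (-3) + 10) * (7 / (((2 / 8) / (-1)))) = -7728 / 85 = -90.92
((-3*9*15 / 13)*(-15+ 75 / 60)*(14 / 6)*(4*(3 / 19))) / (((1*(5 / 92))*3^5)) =35420 / 741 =47.80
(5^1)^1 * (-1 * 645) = -3225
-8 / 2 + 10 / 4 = -1.50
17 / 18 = 0.94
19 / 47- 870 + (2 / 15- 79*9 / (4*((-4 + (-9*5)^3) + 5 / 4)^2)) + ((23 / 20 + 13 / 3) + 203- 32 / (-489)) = -40364790623756983163 / 61074228584158860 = -660.91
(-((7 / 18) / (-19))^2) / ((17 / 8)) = -98 / 497097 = -0.00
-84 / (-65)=84 / 65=1.29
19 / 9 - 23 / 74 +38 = 26507 / 666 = 39.80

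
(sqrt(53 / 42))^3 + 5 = 53 * sqrt(2226) / 1764 + 5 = 6.42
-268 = -268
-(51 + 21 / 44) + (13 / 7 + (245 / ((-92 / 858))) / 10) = -278.11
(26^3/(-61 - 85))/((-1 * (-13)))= -676/73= -9.26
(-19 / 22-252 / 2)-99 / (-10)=-6433 / 55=-116.96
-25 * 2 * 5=-250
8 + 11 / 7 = 67 / 7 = 9.57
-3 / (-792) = 1 / 264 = 0.00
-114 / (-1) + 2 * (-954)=-1794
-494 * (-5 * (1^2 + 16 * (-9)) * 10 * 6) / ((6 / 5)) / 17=-17660500 / 17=-1038852.94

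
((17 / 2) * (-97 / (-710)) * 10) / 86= 1649 / 12212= 0.14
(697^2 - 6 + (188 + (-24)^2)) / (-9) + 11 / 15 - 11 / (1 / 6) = -811924 / 15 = -54128.27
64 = 64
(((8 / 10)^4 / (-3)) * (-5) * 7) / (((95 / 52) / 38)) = 186368 / 1875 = 99.40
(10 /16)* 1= 5 /8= 0.62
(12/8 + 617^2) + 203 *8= 764629/2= 382314.50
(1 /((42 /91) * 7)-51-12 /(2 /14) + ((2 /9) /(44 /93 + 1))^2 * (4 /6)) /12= -955478465 /85136184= -11.22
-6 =-6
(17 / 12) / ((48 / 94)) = 2.77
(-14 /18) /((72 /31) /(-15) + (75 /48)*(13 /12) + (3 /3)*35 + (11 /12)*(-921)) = 69440 /72112539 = 0.00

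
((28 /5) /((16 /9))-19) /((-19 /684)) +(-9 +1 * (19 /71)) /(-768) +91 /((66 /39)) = 468138221 /749760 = 624.38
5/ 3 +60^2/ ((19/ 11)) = 118895/ 57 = 2085.88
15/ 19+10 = 205/ 19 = 10.79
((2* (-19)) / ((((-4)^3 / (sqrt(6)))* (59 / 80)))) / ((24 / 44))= 1045* sqrt(6) / 708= 3.62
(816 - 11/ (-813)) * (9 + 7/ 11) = 7863.40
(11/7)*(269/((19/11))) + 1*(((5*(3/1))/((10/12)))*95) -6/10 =1299496/665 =1954.13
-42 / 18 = -7 / 3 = -2.33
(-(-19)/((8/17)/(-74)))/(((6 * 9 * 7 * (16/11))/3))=-131461/8064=-16.30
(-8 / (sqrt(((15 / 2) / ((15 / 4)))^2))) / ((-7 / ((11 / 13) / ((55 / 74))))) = 296 / 455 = 0.65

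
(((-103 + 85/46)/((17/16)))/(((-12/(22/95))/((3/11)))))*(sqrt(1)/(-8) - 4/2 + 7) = 2.44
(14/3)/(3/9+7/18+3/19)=228/43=5.30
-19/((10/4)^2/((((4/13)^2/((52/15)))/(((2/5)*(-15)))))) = 152/10985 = 0.01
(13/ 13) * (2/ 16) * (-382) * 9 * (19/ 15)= -544.35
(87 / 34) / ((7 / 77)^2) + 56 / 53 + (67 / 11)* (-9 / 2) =2807441 / 9911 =283.27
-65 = -65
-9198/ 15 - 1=-3071/ 5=-614.20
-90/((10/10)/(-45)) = 4050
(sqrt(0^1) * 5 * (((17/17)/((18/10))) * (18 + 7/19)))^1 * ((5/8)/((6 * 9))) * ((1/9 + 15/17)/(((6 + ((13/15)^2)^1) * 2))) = 0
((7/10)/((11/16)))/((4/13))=182/55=3.31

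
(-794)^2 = 630436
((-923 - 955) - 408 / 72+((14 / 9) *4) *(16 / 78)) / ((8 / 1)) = -660719 / 2808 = -235.30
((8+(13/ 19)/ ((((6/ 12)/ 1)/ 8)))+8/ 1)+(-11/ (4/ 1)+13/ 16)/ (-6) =49741/ 1824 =27.27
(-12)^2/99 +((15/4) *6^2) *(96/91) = 143.87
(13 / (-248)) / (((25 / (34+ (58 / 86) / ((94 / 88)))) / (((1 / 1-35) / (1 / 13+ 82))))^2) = -62205657145866 / 3603820640977975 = -0.02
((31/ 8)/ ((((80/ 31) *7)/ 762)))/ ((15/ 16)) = 122047/ 700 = 174.35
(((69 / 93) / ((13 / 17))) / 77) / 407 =391 / 12629617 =0.00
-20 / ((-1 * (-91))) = -20 / 91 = -0.22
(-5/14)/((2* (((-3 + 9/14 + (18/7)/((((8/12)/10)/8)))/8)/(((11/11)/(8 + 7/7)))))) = -20/38583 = -0.00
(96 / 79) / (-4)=-24 / 79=-0.30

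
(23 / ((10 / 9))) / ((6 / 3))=207 / 20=10.35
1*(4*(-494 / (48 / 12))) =-494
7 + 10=17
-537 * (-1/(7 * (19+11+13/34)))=2.52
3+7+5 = 15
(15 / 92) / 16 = 15 / 1472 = 0.01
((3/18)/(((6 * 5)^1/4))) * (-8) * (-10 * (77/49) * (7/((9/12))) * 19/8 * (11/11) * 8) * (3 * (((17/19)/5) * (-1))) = -11968/45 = -265.96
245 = 245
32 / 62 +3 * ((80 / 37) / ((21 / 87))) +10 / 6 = 699857 / 24087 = 29.06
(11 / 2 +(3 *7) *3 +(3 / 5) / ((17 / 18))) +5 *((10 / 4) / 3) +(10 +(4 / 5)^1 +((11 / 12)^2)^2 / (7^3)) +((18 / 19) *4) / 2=987833614879 / 11486603520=86.00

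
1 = 1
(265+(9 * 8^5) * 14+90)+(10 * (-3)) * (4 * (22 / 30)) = 4129035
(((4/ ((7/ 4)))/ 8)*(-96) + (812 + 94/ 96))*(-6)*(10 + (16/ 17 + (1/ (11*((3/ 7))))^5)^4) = -7243718462666287235884132345360062925135/ 142485865545169016535331149872312088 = -50838.15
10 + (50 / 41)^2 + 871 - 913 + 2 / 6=-152195 / 5043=-30.18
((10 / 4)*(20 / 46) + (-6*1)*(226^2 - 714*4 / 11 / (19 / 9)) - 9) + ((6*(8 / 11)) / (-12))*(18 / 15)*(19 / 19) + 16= -305710.44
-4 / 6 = -2 / 3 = -0.67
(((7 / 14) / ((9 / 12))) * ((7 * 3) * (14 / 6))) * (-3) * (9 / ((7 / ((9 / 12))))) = -189 / 2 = -94.50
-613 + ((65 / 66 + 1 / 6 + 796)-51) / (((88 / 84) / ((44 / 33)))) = 122203 / 363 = 336.65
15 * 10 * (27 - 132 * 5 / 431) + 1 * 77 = 3897.30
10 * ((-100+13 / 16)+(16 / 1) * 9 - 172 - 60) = -14975 / 8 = -1871.88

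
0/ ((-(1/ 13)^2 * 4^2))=0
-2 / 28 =-1 / 14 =-0.07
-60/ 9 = -20/ 3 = -6.67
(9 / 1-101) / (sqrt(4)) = -46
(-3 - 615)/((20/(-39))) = 12051/10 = 1205.10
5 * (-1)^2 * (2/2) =5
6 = 6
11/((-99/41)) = -41/9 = -4.56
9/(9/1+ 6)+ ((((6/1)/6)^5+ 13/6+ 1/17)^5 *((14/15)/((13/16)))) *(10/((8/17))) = 134920551984919/15830570340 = 8522.79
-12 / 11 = -1.09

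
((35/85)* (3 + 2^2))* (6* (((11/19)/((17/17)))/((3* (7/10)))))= 1540/323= 4.77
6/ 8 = 3/ 4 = 0.75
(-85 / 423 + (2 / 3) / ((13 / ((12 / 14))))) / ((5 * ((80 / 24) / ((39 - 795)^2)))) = -82233144 / 15275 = -5383.51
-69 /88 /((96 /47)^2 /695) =-35310865 /270336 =-130.62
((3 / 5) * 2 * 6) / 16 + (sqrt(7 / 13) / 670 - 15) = -291 / 20 + sqrt(91) / 8710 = -14.55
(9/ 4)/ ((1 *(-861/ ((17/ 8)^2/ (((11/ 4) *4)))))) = -867/ 808192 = -0.00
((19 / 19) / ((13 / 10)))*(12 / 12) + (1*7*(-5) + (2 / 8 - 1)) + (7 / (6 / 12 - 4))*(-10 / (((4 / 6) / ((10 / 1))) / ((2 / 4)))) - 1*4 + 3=5929 / 52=114.02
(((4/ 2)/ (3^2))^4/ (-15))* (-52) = 832/ 98415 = 0.01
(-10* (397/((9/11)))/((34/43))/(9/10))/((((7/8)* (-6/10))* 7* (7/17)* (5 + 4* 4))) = 375562000/1750329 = 214.57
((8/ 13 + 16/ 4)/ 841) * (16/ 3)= 320/ 10933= 0.03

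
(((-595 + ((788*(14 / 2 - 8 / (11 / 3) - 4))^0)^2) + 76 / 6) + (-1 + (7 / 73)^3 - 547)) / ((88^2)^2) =-1317988567 / 69987506958336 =-0.00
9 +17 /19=188 /19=9.89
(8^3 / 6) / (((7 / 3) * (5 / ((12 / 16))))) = 192 / 35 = 5.49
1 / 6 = 0.17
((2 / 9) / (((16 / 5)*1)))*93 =155 / 24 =6.46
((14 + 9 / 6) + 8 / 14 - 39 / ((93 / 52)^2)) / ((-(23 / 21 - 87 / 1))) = 156547 / 3467288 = 0.05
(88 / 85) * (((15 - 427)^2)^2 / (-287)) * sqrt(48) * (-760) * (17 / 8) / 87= 192701514784768 * sqrt(3) / 24969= 13367328058.90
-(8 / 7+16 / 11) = -200 / 77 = -2.60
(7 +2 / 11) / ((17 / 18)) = 1422 / 187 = 7.60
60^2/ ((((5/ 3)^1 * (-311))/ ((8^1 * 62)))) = -3444.89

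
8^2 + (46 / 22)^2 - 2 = 8031 / 121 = 66.37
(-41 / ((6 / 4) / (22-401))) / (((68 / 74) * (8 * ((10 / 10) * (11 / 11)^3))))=574943 / 408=1409.17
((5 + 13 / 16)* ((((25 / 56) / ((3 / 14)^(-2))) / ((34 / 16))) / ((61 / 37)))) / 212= 774225 / 4826015488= 0.00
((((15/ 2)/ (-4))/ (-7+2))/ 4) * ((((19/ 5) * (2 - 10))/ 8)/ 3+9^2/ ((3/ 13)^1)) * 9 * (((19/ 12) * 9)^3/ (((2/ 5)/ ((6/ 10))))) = 13115553453/ 10240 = 1280815.77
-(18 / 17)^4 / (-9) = 11664 / 83521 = 0.14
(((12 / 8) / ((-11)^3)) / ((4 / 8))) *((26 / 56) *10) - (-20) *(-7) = -2608955 / 18634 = -140.01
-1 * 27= -27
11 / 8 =1.38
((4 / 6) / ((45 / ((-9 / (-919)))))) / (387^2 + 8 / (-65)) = 26 / 26839331589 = 0.00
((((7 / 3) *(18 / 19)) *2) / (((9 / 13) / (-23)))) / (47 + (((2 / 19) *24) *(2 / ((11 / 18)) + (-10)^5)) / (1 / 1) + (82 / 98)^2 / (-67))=3703640941 / 6368939832459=0.00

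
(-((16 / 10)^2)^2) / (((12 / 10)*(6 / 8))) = -8192 / 1125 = -7.28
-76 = -76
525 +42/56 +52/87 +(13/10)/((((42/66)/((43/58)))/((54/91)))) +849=117338771/85260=1376.25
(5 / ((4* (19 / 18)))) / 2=0.59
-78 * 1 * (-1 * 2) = 156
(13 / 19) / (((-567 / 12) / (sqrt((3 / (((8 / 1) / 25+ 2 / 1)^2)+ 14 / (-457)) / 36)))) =-0.00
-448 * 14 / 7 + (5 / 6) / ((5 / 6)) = -895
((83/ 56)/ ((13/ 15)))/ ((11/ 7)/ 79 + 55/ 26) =98355/ 122804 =0.80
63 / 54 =7 / 6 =1.17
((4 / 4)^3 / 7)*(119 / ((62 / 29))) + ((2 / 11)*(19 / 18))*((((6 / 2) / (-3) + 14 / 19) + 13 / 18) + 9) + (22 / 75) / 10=33823027 / 3452625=9.80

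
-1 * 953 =-953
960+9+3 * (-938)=-1845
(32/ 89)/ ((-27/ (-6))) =0.08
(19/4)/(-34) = -19/136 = -0.14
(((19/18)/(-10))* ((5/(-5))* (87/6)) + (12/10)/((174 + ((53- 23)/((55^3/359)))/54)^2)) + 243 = 239034910626090022511/977525574826349160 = 244.53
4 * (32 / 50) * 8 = 512 / 25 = 20.48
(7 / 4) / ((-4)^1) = -7 / 16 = -0.44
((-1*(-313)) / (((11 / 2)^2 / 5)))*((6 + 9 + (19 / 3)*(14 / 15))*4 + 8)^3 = 87813300117248 / 2205225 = 39820562.58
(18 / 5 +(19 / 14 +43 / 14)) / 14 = 281 / 490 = 0.57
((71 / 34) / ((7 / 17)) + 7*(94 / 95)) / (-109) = -15957 / 144970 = -0.11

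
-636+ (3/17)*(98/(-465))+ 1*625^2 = 389988.96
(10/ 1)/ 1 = 10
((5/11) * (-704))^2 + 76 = 102476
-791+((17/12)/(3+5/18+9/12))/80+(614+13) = -1902349/11600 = -164.00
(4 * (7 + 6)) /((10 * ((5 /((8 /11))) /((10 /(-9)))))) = -416 /495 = -0.84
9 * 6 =54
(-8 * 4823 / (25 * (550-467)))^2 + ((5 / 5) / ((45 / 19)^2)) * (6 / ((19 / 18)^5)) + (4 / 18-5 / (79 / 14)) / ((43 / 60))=104028863527389664 / 300963484588125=345.65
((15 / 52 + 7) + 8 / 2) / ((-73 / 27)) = -15849 / 3796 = -4.18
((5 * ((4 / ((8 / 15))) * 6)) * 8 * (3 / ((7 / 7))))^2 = 29160000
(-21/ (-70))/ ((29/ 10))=3/ 29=0.10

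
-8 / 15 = -0.53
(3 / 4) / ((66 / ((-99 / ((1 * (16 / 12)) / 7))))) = -189 / 32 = -5.91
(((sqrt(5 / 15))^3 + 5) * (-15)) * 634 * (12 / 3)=-190200 -12680 * sqrt(3) / 3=-197520.80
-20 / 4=-5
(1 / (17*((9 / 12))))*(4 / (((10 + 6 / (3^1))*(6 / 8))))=16 / 459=0.03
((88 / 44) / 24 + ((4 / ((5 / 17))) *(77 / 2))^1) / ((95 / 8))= 62842 / 1425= 44.10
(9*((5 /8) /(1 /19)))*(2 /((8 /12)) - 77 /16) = -24795 /128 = -193.71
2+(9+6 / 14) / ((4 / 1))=61 / 14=4.36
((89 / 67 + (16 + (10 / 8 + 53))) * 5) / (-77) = -95915 / 20636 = -4.65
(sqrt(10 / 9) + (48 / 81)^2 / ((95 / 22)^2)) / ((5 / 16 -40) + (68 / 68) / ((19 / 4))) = -304 * sqrt(10) / 36003 -180224 / 377786025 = -0.03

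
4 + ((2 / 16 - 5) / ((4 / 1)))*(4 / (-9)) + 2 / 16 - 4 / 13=170 / 39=4.36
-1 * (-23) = 23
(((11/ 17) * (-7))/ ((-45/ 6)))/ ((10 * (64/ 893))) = 68761/ 81600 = 0.84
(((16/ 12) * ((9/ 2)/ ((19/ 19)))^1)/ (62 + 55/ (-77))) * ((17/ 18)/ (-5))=-119/ 6435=-0.02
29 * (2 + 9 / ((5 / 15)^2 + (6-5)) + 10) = 582.90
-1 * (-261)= 261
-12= -12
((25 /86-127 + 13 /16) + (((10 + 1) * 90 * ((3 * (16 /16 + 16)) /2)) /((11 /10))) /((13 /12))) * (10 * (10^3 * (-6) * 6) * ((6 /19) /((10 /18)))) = -45768850497000 /10621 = -4309278834.10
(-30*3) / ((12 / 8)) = -60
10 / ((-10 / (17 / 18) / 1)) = -17 / 18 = -0.94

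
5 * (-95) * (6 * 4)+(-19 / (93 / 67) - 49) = -1066030 / 93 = -11462.69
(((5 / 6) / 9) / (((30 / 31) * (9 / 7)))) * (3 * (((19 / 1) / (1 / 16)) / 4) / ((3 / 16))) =90.49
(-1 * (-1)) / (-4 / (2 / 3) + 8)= 0.50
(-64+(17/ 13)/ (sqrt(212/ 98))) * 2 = -128+119 * sqrt(106)/ 689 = -126.22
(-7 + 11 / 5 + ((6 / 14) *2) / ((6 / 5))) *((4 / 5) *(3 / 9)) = -572 / 525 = -1.09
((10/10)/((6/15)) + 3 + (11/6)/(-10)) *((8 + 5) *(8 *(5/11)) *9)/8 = 1131/4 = 282.75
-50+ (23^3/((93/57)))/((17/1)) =204823/527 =388.66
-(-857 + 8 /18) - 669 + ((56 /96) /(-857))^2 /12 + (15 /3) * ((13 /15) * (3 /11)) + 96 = 3975049509851 /13960406592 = 284.74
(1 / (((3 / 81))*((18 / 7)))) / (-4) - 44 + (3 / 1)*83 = 1619 / 8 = 202.38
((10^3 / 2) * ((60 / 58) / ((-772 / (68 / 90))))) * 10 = -85000 / 16791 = -5.06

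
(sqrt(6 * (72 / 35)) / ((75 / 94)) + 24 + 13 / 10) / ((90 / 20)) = 6.60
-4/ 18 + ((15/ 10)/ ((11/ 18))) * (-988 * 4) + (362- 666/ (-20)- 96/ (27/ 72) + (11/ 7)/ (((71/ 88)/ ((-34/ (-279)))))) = -145834003591/ 15252930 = -9561.05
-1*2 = -2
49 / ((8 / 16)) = 98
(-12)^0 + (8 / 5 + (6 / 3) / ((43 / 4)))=599 / 215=2.79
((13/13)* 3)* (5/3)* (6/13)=30/13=2.31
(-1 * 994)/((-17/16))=15904/17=935.53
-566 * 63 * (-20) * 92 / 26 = 32805360 / 13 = 2523489.23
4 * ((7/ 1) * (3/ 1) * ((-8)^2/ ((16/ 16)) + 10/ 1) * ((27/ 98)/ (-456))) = -999/ 266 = -3.76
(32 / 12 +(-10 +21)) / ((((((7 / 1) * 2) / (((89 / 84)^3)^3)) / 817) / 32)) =11735888454989632045873 / 273283169946845184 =42944.06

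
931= 931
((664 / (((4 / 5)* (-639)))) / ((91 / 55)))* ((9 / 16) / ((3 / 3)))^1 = -22825 / 51688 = -0.44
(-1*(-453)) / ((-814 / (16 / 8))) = -453 / 407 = -1.11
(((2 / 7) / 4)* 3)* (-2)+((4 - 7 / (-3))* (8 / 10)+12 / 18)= 557 / 105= 5.30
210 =210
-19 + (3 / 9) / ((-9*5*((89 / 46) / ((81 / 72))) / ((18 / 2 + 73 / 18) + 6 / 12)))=-457973 / 24030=-19.06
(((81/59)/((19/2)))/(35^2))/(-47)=-162/64541575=-0.00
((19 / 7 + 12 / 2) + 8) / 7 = 117 / 49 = 2.39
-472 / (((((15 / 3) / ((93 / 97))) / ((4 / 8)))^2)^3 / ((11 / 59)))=-7116892017939 / 104121500616125000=-0.00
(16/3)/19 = 16/57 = 0.28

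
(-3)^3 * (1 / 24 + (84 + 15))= -2674.12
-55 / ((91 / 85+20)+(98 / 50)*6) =-23375 / 13953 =-1.68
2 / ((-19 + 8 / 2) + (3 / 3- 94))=-1 / 54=-0.02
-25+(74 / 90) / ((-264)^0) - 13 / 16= -17993 / 720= -24.99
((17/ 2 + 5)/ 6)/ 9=1/ 4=0.25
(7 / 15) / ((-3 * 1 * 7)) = -1 / 45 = -0.02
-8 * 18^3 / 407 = -46656 / 407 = -114.63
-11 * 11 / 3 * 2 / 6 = -121 / 9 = -13.44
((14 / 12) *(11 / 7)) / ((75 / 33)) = 121 / 150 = 0.81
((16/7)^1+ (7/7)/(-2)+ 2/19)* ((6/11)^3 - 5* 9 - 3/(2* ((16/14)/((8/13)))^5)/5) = -111490483089963/1314548014780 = -84.81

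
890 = 890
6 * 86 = 516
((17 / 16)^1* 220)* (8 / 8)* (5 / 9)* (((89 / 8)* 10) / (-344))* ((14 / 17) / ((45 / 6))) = -171325 / 37152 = -4.61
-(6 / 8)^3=-27 / 64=-0.42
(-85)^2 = 7225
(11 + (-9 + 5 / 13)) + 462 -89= 4880 / 13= 375.38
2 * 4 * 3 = 24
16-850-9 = -843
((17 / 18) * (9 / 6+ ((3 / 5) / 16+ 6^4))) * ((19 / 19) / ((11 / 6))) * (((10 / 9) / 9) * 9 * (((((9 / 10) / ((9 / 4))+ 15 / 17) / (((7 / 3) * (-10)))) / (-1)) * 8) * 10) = 538787 / 165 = 3265.38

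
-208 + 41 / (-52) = -10857 / 52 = -208.79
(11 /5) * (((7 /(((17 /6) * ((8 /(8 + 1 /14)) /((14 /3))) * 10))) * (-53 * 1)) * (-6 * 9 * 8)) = 24902262 /425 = 58593.56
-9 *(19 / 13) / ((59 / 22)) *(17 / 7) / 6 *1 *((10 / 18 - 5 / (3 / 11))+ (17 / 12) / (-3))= 36.23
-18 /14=-9 /7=-1.29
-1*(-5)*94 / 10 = 47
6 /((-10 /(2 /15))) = -2 /25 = -0.08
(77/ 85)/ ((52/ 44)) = 847/ 1105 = 0.77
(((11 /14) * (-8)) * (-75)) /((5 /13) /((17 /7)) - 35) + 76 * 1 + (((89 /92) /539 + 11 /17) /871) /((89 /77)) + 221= 283.47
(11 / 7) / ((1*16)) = 11 / 112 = 0.10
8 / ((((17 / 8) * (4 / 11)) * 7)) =176 / 119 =1.48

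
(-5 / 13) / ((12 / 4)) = -5 / 39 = -0.13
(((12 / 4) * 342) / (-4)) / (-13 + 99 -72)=-513 / 28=-18.32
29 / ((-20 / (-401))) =11629 / 20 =581.45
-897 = -897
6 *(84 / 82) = 6.15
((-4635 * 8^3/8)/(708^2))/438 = -0.00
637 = 637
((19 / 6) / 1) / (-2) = -19 / 12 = -1.58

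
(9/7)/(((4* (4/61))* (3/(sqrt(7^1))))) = 183* sqrt(7)/112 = 4.32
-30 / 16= -15 / 8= -1.88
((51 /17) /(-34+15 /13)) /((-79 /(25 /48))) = 325 /539728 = 0.00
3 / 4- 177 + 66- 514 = -2497 / 4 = -624.25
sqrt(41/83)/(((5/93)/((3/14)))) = 2.80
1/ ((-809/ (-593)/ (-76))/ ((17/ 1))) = -766156/ 809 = -947.04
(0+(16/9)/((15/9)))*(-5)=-16/3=-5.33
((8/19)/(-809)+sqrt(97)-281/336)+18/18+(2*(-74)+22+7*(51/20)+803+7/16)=sqrt(97)+8979408689/12911640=705.30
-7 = -7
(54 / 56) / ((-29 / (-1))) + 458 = 371923 / 812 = 458.03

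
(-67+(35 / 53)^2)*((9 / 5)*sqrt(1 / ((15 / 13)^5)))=-10533094*sqrt(195) / 1755625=-83.78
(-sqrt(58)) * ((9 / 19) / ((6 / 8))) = -12 * sqrt(58) / 19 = -4.81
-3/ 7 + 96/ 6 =15.57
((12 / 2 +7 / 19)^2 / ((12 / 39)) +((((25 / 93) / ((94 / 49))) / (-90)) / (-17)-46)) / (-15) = -20716460753 / 3621351645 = -5.72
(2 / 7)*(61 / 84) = 61 / 294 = 0.21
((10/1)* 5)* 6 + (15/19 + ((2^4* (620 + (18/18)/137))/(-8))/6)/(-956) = 1120614457/3732702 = 300.22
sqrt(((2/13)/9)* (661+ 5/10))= 7* sqrt(39)/13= 3.36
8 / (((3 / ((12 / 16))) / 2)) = 4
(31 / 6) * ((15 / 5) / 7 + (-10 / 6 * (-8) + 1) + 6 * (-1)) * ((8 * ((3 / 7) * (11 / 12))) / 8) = 7843 / 441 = 17.78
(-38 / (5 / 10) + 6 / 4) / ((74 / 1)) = -149 / 148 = -1.01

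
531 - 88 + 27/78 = 11527/26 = 443.35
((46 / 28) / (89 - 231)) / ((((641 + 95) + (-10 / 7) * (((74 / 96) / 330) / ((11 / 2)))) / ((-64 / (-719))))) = -3206016 / 2291292862163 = -0.00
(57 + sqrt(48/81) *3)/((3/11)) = 217.47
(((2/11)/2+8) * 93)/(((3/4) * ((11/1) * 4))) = 2759/121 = 22.80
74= 74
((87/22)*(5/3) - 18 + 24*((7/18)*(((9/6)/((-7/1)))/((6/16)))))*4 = -2210/33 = -66.97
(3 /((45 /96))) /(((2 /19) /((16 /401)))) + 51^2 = 2603.43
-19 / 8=-2.38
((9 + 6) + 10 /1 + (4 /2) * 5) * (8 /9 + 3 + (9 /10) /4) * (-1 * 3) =-10367 /24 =-431.96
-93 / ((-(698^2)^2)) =93 / 237367737616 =0.00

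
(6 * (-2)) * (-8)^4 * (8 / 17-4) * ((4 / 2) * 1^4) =5898240 / 17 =346955.29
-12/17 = -0.71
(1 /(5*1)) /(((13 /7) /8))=56 /65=0.86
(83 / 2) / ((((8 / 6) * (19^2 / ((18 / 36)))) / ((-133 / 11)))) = -1743 / 3344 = -0.52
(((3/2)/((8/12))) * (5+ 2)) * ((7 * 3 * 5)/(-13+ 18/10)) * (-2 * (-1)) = -4725/16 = -295.31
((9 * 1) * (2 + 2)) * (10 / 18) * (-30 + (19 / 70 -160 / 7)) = -7362 / 7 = -1051.71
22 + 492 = 514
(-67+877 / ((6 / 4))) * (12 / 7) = 6212 / 7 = 887.43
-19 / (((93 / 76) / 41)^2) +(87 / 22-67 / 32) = -64931176633 / 3044448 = -21327.73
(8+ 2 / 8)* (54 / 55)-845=-8369 / 10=-836.90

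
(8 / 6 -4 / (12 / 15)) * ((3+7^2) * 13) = -7436 / 3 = -2478.67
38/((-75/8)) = -304/75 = -4.05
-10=-10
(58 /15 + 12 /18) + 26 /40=311 /60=5.18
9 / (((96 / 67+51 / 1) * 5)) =201 / 5855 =0.03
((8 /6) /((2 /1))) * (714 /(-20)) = -119 /5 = -23.80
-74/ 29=-2.55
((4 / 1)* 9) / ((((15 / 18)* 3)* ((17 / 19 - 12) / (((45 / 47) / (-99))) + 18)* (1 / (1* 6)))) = 8208 / 110797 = 0.07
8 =8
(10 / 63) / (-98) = -5 / 3087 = -0.00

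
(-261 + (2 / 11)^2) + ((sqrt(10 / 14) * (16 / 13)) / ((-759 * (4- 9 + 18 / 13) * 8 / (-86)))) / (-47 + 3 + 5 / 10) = -31577 / 121 + 344 * sqrt(35) / 21724857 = -260.97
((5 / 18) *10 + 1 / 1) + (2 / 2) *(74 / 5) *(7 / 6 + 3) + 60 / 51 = 10193 / 153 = 66.62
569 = 569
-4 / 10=-2 / 5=-0.40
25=25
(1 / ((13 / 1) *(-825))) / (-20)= 1 / 214500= 0.00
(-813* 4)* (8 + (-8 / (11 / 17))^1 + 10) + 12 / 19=-18328.82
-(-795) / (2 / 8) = 3180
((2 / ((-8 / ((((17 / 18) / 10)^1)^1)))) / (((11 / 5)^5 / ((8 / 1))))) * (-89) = 945625 / 2898918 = 0.33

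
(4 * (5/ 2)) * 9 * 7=630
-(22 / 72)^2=-121 / 1296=-0.09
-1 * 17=-17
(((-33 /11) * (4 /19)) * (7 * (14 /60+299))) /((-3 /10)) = 251356 /57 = 4409.75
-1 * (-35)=35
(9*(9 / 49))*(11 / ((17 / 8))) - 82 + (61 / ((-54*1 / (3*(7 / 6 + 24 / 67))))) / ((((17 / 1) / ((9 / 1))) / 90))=-35681707 / 111622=-319.67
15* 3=45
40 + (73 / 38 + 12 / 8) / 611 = 35725 / 893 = 40.01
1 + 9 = 10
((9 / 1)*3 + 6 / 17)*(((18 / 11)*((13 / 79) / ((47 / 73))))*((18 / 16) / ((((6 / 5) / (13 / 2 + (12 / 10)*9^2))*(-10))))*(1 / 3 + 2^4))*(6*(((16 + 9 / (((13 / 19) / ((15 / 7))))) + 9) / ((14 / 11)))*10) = -33823986075 / 7426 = -4554805.56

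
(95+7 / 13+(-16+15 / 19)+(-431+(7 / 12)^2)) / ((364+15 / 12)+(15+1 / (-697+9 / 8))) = -3650956093 / 3962731500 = -0.92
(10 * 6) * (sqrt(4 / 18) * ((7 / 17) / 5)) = 28 * sqrt(2) / 17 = 2.33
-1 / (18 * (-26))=1 / 468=0.00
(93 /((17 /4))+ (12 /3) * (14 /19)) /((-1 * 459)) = -8020 /148257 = -0.05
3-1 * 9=-6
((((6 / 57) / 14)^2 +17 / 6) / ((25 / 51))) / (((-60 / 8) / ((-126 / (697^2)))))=1804314 / 9026759875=0.00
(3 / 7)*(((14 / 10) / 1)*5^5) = 1875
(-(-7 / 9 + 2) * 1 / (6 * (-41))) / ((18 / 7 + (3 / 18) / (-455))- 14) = -5005 / 11513169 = -0.00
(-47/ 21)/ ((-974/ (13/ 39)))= 47/ 61362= 0.00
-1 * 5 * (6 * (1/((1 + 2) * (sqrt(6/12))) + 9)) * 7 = -1890- 70 * sqrt(2) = -1988.99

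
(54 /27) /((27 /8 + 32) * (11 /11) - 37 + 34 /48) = -24 /11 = -2.18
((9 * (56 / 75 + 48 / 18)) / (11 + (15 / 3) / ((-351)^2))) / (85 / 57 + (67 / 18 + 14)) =2022467616 / 13914256775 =0.15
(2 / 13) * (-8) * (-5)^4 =-10000 / 13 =-769.23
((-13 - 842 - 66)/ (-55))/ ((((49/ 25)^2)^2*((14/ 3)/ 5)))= 1079296875/ 887779354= 1.22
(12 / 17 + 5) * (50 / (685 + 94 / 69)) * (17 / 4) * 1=167325 / 94718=1.77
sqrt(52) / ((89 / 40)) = 3.24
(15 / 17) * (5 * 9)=675 / 17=39.71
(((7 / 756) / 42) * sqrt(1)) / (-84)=-1 / 381024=-0.00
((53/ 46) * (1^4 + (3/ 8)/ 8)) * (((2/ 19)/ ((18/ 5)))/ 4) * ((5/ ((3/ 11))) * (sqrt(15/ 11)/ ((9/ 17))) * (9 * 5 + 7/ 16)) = 1097170225 * sqrt(165)/ 869916672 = 16.20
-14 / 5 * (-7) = 98 / 5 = 19.60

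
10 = 10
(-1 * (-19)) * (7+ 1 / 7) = 950 / 7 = 135.71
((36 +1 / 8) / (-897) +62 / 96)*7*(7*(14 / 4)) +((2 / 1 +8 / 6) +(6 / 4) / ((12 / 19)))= 3144865 / 28704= 109.56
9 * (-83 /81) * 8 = -664 /9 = -73.78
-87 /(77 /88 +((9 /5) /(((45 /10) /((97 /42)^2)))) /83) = -127378440 /1318741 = -96.59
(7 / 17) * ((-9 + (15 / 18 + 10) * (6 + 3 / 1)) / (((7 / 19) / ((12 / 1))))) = 20178 / 17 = 1186.94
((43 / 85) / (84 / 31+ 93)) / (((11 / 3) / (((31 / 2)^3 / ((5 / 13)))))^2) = 13948895354277 / 378488000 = 36854.26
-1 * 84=-84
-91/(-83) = 1.10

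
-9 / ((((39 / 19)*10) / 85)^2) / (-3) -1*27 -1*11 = 27265 / 2028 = 13.44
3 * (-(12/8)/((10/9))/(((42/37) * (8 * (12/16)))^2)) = -1369/15680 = -0.09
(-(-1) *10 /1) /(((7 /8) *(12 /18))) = 120 /7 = 17.14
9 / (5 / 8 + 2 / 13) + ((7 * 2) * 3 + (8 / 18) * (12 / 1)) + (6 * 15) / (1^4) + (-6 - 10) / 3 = 1292 / 9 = 143.56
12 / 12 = 1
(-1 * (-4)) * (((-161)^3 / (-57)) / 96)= 3050.64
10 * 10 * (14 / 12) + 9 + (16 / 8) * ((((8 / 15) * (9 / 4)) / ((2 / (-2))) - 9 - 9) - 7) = 73.27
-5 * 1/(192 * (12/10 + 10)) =-25/10752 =-0.00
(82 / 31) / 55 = 82 / 1705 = 0.05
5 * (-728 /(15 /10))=-7280 /3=-2426.67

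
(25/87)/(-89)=-25/7743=-0.00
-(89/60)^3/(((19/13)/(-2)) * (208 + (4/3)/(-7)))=64152179/2984976000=0.02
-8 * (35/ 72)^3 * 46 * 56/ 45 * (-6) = 1380575/ 4374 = 315.63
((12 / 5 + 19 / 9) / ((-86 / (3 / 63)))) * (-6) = 29 / 1935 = 0.01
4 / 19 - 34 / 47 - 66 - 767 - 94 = -828269 / 893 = -927.51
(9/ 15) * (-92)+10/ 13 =-3538/ 65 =-54.43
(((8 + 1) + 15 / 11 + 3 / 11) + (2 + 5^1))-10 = 84 / 11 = 7.64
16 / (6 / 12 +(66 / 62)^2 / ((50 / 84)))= 6.66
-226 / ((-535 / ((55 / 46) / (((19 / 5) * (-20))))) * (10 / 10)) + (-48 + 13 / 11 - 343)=-802024041 / 2057396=-389.82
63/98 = 9/14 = 0.64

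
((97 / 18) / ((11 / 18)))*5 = 485 / 11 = 44.09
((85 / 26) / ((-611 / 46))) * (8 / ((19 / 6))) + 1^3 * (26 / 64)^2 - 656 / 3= -101589350809 / 463617024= -219.12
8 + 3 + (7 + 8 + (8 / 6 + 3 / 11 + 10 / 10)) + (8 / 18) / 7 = 19868 / 693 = 28.67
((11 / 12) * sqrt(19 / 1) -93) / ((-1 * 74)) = 93 / 74 -11 * sqrt(19) / 888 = 1.20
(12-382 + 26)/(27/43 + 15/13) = -48074/249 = -193.07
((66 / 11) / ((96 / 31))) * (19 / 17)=589 / 272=2.17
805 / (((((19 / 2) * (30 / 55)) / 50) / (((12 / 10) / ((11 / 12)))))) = 193200 / 19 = 10168.42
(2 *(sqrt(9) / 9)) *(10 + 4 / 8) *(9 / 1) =63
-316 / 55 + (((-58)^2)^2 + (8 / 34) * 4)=10580919268 / 935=11316491.20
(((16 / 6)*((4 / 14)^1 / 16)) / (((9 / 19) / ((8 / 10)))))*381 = 9652 / 315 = 30.64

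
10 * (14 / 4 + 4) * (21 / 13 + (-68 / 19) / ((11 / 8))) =-74.06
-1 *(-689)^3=327082769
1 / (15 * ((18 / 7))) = 7 / 270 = 0.03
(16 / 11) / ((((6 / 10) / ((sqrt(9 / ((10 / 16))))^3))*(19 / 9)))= 20736*sqrt(10) / 1045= 62.75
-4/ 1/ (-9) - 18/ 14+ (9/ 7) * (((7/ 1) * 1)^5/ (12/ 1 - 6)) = 453683/ 126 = 3600.66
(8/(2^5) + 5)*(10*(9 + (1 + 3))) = 1365/2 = 682.50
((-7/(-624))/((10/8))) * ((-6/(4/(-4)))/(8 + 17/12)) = 42/7345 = 0.01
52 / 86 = 26 / 43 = 0.60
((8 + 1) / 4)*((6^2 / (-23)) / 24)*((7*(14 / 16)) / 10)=-1323 / 14720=-0.09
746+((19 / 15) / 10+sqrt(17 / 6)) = sqrt(102) / 6+111919 / 150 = 747.81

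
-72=-72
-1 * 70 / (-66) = 35 / 33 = 1.06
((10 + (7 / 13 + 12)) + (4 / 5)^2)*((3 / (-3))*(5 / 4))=-7533 / 260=-28.97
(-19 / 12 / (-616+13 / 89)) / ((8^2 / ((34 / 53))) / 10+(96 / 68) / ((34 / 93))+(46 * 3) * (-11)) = -2443495 / 1429589710248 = -0.00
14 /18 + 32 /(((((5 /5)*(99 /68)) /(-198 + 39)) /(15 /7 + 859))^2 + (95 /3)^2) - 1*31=-9565066340385220880 /316825698920234121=-30.19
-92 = -92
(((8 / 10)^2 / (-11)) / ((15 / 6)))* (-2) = 64 / 1375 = 0.05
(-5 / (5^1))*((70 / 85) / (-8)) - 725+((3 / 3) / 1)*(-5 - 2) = -49769 / 68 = -731.90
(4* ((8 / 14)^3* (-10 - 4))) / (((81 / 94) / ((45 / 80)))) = -3008 / 441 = -6.82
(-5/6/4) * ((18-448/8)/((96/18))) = 95/64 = 1.48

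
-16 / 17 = -0.94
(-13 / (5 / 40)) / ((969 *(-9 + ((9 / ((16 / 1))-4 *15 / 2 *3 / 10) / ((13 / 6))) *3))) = 10816 / 2084319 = 0.01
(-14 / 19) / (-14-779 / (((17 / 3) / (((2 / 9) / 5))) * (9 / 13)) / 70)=1124550 / 21558863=0.05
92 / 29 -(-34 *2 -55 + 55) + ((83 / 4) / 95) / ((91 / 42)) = 5105301 / 71630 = 71.27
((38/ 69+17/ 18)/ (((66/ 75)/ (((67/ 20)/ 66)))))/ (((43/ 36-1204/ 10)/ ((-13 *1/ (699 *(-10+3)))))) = -13478725/ 7012432033992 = -0.00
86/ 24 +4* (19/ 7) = 1213/ 84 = 14.44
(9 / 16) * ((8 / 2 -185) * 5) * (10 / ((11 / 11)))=-40725 / 8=-5090.62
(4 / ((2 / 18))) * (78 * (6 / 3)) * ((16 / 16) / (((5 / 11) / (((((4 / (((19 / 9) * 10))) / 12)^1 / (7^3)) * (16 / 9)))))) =164736 / 162925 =1.01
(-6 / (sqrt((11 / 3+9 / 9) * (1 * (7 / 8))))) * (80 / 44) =-240 * sqrt(3) / 77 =-5.40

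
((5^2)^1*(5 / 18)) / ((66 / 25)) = 3125 / 1188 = 2.63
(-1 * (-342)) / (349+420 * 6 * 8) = 342 / 20509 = 0.02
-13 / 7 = -1.86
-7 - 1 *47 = -54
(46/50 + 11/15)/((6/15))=62/15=4.13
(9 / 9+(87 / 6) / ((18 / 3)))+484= 5849 / 12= 487.42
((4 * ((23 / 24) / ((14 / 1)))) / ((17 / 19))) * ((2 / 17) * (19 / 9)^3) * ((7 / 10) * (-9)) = -2997383 / 1404540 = -2.13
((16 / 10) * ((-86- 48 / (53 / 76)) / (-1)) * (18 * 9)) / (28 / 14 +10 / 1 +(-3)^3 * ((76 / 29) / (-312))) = 2672923968 / 814345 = 3282.30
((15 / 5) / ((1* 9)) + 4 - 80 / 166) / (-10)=-959 / 2490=-0.39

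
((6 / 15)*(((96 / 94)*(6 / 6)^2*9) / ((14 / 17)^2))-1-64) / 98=-686051 / 1128470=-0.61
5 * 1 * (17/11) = 85/11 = 7.73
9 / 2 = 4.50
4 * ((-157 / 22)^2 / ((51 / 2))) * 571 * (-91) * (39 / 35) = -462538.43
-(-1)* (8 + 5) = 13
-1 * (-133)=133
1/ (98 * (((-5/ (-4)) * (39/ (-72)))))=-48/ 3185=-0.02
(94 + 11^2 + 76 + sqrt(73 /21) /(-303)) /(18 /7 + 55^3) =0.00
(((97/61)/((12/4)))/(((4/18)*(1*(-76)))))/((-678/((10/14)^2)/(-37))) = -89725/102678128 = -0.00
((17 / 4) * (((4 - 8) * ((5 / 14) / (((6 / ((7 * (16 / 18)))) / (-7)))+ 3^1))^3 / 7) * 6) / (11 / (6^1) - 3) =1448128 / 107163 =13.51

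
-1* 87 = -87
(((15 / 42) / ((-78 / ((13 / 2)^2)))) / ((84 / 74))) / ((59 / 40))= -12025 / 104076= -0.12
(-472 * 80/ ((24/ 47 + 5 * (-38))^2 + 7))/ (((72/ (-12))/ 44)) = 1835060480/ 237996897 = 7.71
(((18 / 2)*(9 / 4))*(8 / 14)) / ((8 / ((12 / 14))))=243 / 196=1.24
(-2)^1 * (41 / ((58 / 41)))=-1681 / 29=-57.97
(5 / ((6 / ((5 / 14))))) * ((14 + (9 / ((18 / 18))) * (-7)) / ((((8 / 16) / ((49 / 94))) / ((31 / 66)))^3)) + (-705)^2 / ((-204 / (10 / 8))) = -18554862934300775 / 6089134230432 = -3047.21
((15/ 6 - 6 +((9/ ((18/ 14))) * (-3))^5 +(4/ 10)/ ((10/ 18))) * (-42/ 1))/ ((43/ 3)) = 12864926907/ 1075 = 11967373.87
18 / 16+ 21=177 / 8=22.12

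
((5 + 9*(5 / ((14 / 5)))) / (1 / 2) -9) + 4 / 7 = 236 / 7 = 33.71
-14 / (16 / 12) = -10.50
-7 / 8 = -0.88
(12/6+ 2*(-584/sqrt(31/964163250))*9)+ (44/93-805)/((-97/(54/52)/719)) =484323055/78182-473040*sqrt(14760030)/31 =-58618391.65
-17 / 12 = -1.42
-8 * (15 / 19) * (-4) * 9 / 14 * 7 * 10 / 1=21600 / 19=1136.84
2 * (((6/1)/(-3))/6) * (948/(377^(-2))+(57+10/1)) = -269476718/3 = -89825572.67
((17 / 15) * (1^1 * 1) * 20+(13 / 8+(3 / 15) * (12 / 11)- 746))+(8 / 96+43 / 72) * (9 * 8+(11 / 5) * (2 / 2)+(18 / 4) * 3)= -5241499 / 7920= -661.81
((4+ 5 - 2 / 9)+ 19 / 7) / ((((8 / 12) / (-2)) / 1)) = -724 / 21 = -34.48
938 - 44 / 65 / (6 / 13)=14048 / 15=936.53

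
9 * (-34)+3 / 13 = -3975 / 13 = -305.77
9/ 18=1/ 2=0.50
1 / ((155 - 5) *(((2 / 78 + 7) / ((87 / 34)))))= 1131 / 465800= 0.00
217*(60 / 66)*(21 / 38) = 22785 / 209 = 109.02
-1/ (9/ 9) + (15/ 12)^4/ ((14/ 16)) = 401/ 224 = 1.79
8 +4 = 12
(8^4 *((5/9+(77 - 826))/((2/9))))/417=-13795328/417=-33082.32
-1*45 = -45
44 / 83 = 0.53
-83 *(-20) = 1660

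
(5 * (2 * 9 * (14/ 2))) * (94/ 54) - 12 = 3254/ 3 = 1084.67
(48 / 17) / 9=16 / 51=0.31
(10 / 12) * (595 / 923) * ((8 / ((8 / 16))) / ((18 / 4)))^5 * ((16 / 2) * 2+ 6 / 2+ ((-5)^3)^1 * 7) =-42724858265600 / 163506681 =-261303.44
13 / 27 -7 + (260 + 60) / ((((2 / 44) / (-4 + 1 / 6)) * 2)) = -364496 / 27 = -13499.85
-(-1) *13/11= 13/11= 1.18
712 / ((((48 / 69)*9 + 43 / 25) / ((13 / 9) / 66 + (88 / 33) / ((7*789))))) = 5007166700 / 2509159653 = 2.00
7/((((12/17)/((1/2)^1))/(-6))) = -119/4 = -29.75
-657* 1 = -657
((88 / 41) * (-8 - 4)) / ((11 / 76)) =-7296 / 41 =-177.95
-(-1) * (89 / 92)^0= 1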